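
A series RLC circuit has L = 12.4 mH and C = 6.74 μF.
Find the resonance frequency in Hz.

Step 1 — Resonance condition Im(Z)=0 gives ω₀ = 1/√(LC).
Step 2 — ω₀ = 1/√(0.0124·6.74e-06) = 3459 rad/s.
Step 3 — f₀ = ω₀/(2π) = 550.5 Hz.

f₀ = 550.5 Hz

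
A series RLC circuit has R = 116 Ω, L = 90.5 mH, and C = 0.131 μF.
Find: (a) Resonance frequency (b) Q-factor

Step 1 — Resonance condition Im(Z)=0 gives ω₀ = 1/√(LC).
Step 2 — ω₀ = 1/√(0.0905·1.31e-07) = 9184 rad/s.
Step 3 — f₀ = ω₀/(2π) = 1462 Hz.
Step 4 — Series Q: Q = ω₀L/R = 9184·0.0905/116 = 7.165.

(a) f₀ = 1462 Hz  (b) Q = 7.165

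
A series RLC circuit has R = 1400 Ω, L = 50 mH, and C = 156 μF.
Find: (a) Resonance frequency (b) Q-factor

Step 1 — Resonance condition Im(Z)=0 gives ω₀ = 1/√(LC).
Step 2 — ω₀ = 1/√(0.05·0.000156) = 358.1 rad/s.
Step 3 — f₀ = ω₀/(2π) = 56.99 Hz.
Step 4 — Series Q: Q = ω₀L/R = 358.1·0.05/1400 = 0.01279.

(a) f₀ = 56.99 Hz  (b) Q = 0.01279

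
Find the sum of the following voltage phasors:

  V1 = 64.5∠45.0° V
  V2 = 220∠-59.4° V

Step 1 — Convert each phasor to rectangular form:
  V1 = 64.5·(cos(45.0°) + j·sin(45.0°)) = 45.61 + j45.61 V
  V2 = 220·(cos(-59.4°) + j·sin(-59.4°)) = 112 - j189.4 V
Step 2 — Sum components: V_total = 157.6 - j143.8 V.
Step 3 — Convert to polar: |V_total| = 213.3 V, ∠V_total = -42.4°.

V_total = 213.3∠-42.4° V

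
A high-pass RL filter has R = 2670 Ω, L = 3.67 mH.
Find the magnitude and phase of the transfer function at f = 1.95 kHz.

Step 1 — Angular frequency: ω = 2π·1950 = 1.225e+04 rad/s.
Step 2 — Transfer function: H(jω) = jωL/(R + jωL).
Step 3 — Numerator jωL = j·44.97; denominator R + jωL = 2670 + j44.97.
Step 4 — H = 0.0002835 + j0.01684.
Step 5 — Magnitude: |H| = 0.01684 (-35.5 dB); phase: φ = 89.0°.

|H| = 0.01684 (-35.5 dB), φ = 89.0°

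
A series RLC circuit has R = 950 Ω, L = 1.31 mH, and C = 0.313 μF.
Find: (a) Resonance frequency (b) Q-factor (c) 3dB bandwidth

Step 1 — Resonance: ω₀ = 1/√(LC) = 1/√(0.00131·3.13e-07) = 4.938e+04 rad/s.
Step 2 — f₀ = ω₀/(2π) = 7860 Hz.
Step 3 — Series Q: Q = ω₀L/R = 4.938e+04·0.00131/950 = 0.0681.
Step 4 — Bandwidth: Δω = ω₀/Q = 7.252e+05 rad/s; BW = Δω/(2π) = 1.154e+05 Hz.

(a) f₀ = 7860 Hz  (b) Q = 0.0681  (c) BW = 1.154e+05 Hz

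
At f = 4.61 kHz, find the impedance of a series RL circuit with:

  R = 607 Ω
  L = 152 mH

Step 1 — Angular frequency: ω = 2π·f = 2π·4610 = 2.897e+04 rad/s.
Step 2 — Component impedances:
  R: Z = R = 607 Ω
  L: Z = jωL = j·2.897e+04·0.152 = 0 + j4403 Ω
Step 3 — Series combination: Z_total = R + L = 607 + j4403 Ω = 4444∠82.2° Ω.

Z = 607 + j4403 Ω = 4444∠82.2° Ω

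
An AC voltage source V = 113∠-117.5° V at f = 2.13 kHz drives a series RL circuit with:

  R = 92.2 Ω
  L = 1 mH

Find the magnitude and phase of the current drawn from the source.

Step 1 — Angular frequency: ω = 2π·f = 2π·2130 = 1.338e+04 rad/s.
Step 2 — Component impedances:
  R: Z = R = 92.2 Ω
  L: Z = jωL = j·1.338e+04·0.001 = 0 + j13.38 Ω
Step 3 — Series combination: Z_total = R + L = 92.2 + j13.38 Ω = 93.17∠8.3° Ω.
Step 4 — Source phasor: V = 113∠-117.5° V = -52.18 - j100.2 V.
Step 5 — Ohm's law: I = V / Z_total = (-52.18 - j100.2) / (92.2 + j13.38) = -0.7088 - j0.9842 A.
Step 6 — Convert to polar: |I| = 1.213 A, ∠I = -125.8°.

I = 1.213∠-125.8° A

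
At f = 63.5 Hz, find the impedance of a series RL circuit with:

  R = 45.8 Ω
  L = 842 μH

Step 1 — Angular frequency: ω = 2π·f = 2π·63.5 = 399 rad/s.
Step 2 — Component impedances:
  R: Z = R = 45.8 Ω
  L: Z = jωL = j·399·0.000842 = 0 + j0.3359 Ω
Step 3 — Series combination: Z_total = R + L = 45.8 + j0.3359 Ω = 45.8∠0.4° Ω.

Z = 45.8 + j0.3359 Ω = 45.8∠0.4° Ω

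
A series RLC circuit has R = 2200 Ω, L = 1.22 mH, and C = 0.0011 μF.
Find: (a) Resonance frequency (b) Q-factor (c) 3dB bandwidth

Step 1 — Resonance condition Im(Z)=0 gives ω₀ = 1/√(LC).
Step 2 — ω₀ = 1/√(0.00122·1.1e-09) = 8.632e+05 rad/s.
Step 3 — f₀ = ω₀/(2π) = 1.374e+05 Hz.
Step 4 — Series Q: Q = ω₀L/R = 8.632e+05·0.00122/2200 = 0.4787.
Step 5 — 3dB bandwidth: Δω = ω₀/Q = 1.803e+06 rad/s; BW = Δω/(2π) = 2.87e+05 Hz.

(a) f₀ = 1.374e+05 Hz  (b) Q = 0.4787  (c) BW = 2.87e+05 Hz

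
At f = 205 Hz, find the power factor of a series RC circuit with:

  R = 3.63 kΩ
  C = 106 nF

Step 1 — Angular frequency: ω = 2π·f = 2π·205 = 1288 rad/s.
Step 2 — Component impedances:
  R: Z = R = 3630 Ω
  C: Z = 1/(jωC) = -j/(ω·C) = 0 - j7324 Ω
Step 3 — Series combination: Z_total = R + C = 3630 - j7324 Ω = 8174∠-63.6° Ω.
Step 4 — Power factor: PF = cos(φ) = Re(Z)/|Z| = 3630/8174 = 0.4441.
Step 5 — Type: Im(Z) = -7324 ⇒ leading (phase φ = -63.6°).

PF = 0.4441 (leading, φ = -63.6°)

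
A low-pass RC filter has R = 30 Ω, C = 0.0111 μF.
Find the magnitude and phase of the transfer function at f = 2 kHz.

Step 1 — Angular frequency: ω = 2π·2000 = 1.257e+04 rad/s.
Step 2 — Transfer function: H(jω) = 1/(1 + jωRC).
Step 3 — Denominator: 1 + jωRC = 1 + j·1.257e+04·30·1.11e-08 = 1 + j0.004185.
Step 4 — H = 1 - j0.004185.
Step 5 — Magnitude: |H| = 1 (-0.0 dB); phase: φ = -0.2°.

|H| = 1 (-0.0 dB), φ = -0.2°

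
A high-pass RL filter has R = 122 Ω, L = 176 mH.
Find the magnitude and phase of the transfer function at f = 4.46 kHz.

Step 1 — Angular frequency: ω = 2π·4460 = 2.802e+04 rad/s.
Step 2 — Transfer function: H(jω) = jωL/(R + jωL).
Step 3 — Numerator jωL = j·4932; denominator R + jωL = 122 + j4932.
Step 4 — H = 0.9994 + j0.02472.
Step 5 — Magnitude: |H| = 0.9997 (-0.0 dB); phase: φ = 1.4°.

|H| = 0.9997 (-0.0 dB), φ = 1.4°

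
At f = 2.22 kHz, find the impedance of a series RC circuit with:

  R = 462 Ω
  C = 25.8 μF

Step 1 — Angular frequency: ω = 2π·f = 2π·2220 = 1.395e+04 rad/s.
Step 2 — Component impedances:
  R: Z = R = 462 Ω
  C: Z = 1/(jωC) = -j/(ω·C) = 0 - j2.779 Ω
Step 3 — Series combination: Z_total = R + C = 462 - j2.779 Ω = 462∠-0.3° Ω.

Z = 462 - j2.779 Ω = 462∠-0.3° Ω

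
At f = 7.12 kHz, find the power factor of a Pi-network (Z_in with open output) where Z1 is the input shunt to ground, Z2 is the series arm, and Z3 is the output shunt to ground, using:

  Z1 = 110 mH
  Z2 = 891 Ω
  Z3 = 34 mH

Step 1 — Angular frequency: ω = 2π·f = 2π·7120 = 4.474e+04 rad/s.
Step 2 — Component impedances:
  Z1: Z = jωL = j·4.474e+04·0.11 = 0 + j4921 Ω
  Z2: Z = R = 891 Ω
  Z3: Z = jωL = j·4.474e+04·0.034 = 0 + j1521 Ω
Step 3 — With open output, the series arm Z2 and the output shunt Z3 appear in series to ground: Z2 + Z3 = 891 + j1521 Ω.
Step 4 — Parallel with input shunt Z1: Z_in = Z1 || (Z2 + Z3) = 510.2 + j1232 Ω = 1334∠67.5° Ω.
Step 5 — Power factor: PF = cos(φ) = Re(Z)/|Z| = 510.2/1334 = 0.3825.
Step 6 — Type: Im(Z) = 1232 ⇒ lagging (phase φ = 67.5°).

PF = 0.3825 (lagging, φ = 67.5°)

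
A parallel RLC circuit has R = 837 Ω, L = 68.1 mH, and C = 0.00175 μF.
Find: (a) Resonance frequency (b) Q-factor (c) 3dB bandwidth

Step 1 — Resonance: ω₀ = 1/√(LC) = 1/√(0.0681·1.75e-09) = 9.16e+04 rad/s.
Step 2 — f₀ = ω₀/(2π) = 1.458e+04 Hz.
Step 3 — Parallel Q: Q = R/(ω₀L) = 837/(9.16e+04·0.0681) = 0.1342.
Step 4 — Bandwidth: Δω = ω₀/Q = 6.827e+05 rad/s; BW = Δω/(2π) = 1.087e+05 Hz.

(a) f₀ = 1.458e+04 Hz  (b) Q = 0.1342  (c) BW = 1.087e+05 Hz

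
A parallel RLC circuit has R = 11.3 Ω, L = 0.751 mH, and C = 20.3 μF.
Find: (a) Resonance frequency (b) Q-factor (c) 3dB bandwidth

Step 1 — Resonance: ω₀ = 1/√(LC) = 1/√(0.000751·2.03e-05) = 8099 rad/s.
Step 2 — f₀ = ω₀/(2π) = 1289 Hz.
Step 3 — Parallel Q: Q = R/(ω₀L) = 11.3/(8099·0.000751) = 1.858.
Step 4 — Bandwidth: Δω = ω₀/Q = 4359 rad/s; BW = Δω/(2π) = 693.8 Hz.

(a) f₀ = 1289 Hz  (b) Q = 1.858  (c) BW = 693.8 Hz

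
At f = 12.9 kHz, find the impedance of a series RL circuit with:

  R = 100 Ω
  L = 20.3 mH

Step 1 — Angular frequency: ω = 2π·f = 2π·1.29e+04 = 8.105e+04 rad/s.
Step 2 — Component impedances:
  R: Z = R = 100 Ω
  L: Z = jωL = j·8.105e+04·0.0203 = 0 + j1645 Ω
Step 3 — Series combination: Z_total = R + L = 100 + j1645 Ω = 1648∠86.5° Ω.

Z = 100 + j1645 Ω = 1648∠86.5° Ω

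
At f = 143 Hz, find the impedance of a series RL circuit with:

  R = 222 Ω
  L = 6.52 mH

Step 1 — Angular frequency: ω = 2π·f = 2π·143 = 898.5 rad/s.
Step 2 — Component impedances:
  R: Z = R = 222 Ω
  L: Z = jωL = j·898.5·0.00652 = 0 + j5.858 Ω
Step 3 — Series combination: Z_total = R + L = 222 + j5.858 Ω = 222.1∠1.5° Ω.

Z = 222 + j5.858 Ω = 222.1∠1.5° Ω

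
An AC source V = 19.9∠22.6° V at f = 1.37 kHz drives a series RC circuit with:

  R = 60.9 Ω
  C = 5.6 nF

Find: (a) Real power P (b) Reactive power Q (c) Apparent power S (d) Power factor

Step 1 — Angular frequency: ω = 2π·f = 2π·1370 = 8608 rad/s.
Step 2 — Component impedances:
  R: Z = R = 60.9 Ω
  C: Z = 1/(jωC) = -j/(ω·C) = 0 - j2.074e+04 Ω
Step 3 — Series combination: Z_total = R + C = 60.9 - j2.074e+04 Ω = 2.074e+04∠-89.8° Ω.
Step 4 — Source phasor: V = 19.9∠22.6° V = 18.37 + j7.647 V.
Step 5 — Current: I = V / Z = -0.000366 + j0.0008867 A = 0.0009593∠112.4° A.
Step 6 — Complex power: S = V·I* = 5.604e-05 - j0.01909 VA.
Step 7 — Real power: P = Re(S) = 5.604e-05 W.
Step 8 — Reactive power: Q = Im(S) = -0.01909 VAR.
Step 9 — Apparent power: |S| = 0.01909 VA.
Step 10 — Power factor: PF = P/|S| = 0.002936 (leading).

(a) P = 5.604e-05 W  (b) Q = -0.01909 VAR  (c) S = 0.01909 VA  (d) PF = 0.002936 (leading)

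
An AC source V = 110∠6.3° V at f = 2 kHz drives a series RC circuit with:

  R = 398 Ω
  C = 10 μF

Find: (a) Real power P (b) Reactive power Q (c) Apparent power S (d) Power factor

Step 1 — Angular frequency: ω = 2π·f = 2π·2000 = 1.257e+04 rad/s.
Step 2 — Component impedances:
  R: Z = R = 398 Ω
  C: Z = 1/(jωC) = -j/(ω·C) = 0 - j7.958 Ω
Step 3 — Series combination: Z_total = R + C = 398 - j7.958 Ω = 398.1∠-1.1° Ω.
Step 4 — Source phasor: V = 110∠6.3° V = 109.3 + j12.07 V.
Step 5 — Current: I = V / Z = 0.274 + j0.03581 A = 0.2763∠7.4° A.
Step 6 — Complex power: S = V·I* = 30.39 - j0.6076 VA.
Step 7 — Real power: P = Re(S) = 30.39 W.
Step 8 — Reactive power: Q = Im(S) = -0.6076 VAR.
Step 9 — Apparent power: |S| = 30.4 VA.
Step 10 — Power factor: PF = P/|S| = 0.9998 (leading).

(a) P = 30.39 W  (b) Q = -0.6076 VAR  (c) S = 30.4 VA  (d) PF = 0.9998 (leading)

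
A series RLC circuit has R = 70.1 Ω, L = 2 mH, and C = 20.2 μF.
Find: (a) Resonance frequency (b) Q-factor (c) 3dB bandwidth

Step 1 — Resonance condition Im(Z)=0 gives ω₀ = 1/√(LC).
Step 2 — ω₀ = 1/√(0.002·2.02e-05) = 4975 rad/s.
Step 3 — f₀ = ω₀/(2π) = 791.8 Hz.
Step 4 — Series Q: Q = ω₀L/R = 4975·0.002/70.1 = 0.1419.
Step 5 — 3dB bandwidth: Δω = ω₀/Q = 3.505e+04 rad/s; BW = Δω/(2π) = 5578 Hz.

(a) f₀ = 791.8 Hz  (b) Q = 0.1419  (c) BW = 5578 Hz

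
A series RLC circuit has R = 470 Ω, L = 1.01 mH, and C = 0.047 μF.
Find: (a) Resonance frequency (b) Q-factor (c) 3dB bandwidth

Step 1 — Resonance: ω₀ = 1/√(LC) = 1/√(0.00101·4.7e-08) = 1.451e+05 rad/s.
Step 2 — f₀ = ω₀/(2π) = 2.31e+04 Hz.
Step 3 — Series Q: Q = ω₀L/R = 1.451e+05·0.00101/470 = 0.3119.
Step 4 — Bandwidth: Δω = ω₀/Q = 4.653e+05 rad/s; BW = Δω/(2π) = 7.406e+04 Hz.

(a) f₀ = 2.31e+04 Hz  (b) Q = 0.3119  (c) BW = 7.406e+04 Hz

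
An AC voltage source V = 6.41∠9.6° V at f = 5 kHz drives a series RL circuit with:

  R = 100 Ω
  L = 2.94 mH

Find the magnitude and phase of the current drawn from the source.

Step 1 — Angular frequency: ω = 2π·f = 2π·5000 = 3.142e+04 rad/s.
Step 2 — Component impedances:
  R: Z = R = 100 Ω
  L: Z = jωL = j·3.142e+04·0.00294 = 0 + j92.36 Ω
Step 3 — Series combination: Z_total = R + L = 100 + j92.36 Ω = 136.1∠42.7° Ω.
Step 4 — Source phasor: V = 6.41∠9.6° V = 6.32 + j1.069 V.
Step 5 — Ohm's law: I = V / Z_total = (6.32 + j1.069) / (100 + j92.36) = 0.03943 - j0.02573 A.
Step 6 — Convert to polar: |I| = 0.04709 A, ∠I = -33.1°.

I = 0.04709∠-33.1° A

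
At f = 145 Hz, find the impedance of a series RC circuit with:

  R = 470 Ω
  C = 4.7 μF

Step 1 — Angular frequency: ω = 2π·f = 2π·145 = 911.1 rad/s.
Step 2 — Component impedances:
  R: Z = R = 470 Ω
  C: Z = 1/(jωC) = -j/(ω·C) = 0 - j233.5 Ω
Step 3 — Series combination: Z_total = R + C = 470 - j233.5 Ω = 524.8∠-26.4° Ω.

Z = 470 - j233.5 Ω = 524.8∠-26.4° Ω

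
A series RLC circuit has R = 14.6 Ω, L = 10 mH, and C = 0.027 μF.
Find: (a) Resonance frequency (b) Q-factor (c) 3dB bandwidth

Step 1 — Resonance: ω₀ = 1/√(LC) = 1/√(0.01·2.7e-08) = 6.086e+04 rad/s.
Step 2 — f₀ = ω₀/(2π) = 9686 Hz.
Step 3 — Series Q: Q = ω₀L/R = 6.086e+04·0.01/14.6 = 41.68.
Step 4 — Bandwidth: Δω = ω₀/Q = 1460 rad/s; BW = Δω/(2π) = 232.4 Hz.

(a) f₀ = 9686 Hz  (b) Q = 41.68  (c) BW = 232.4 Hz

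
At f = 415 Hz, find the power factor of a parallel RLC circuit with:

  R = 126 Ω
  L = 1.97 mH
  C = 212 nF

Step 1 — Angular frequency: ω = 2π·f = 2π·415 = 2608 rad/s.
Step 2 — Component impedances:
  R: Z = R = 126 Ω
  L: Z = jωL = j·2608·0.00197 = 0 + j5.137 Ω
  C: Z = 1/(jωC) = -j/(ω·C) = 0 - j1809 Ω
Step 3 — Parallel combination: 1/Z_total = 1/R + 1/L + 1/C; Z_total = 0.2103 + j5.143 Ω = 5.147∠87.7° Ω.
Step 4 — Power factor: PF = cos(φ) = Re(Z)/|Z| = 0.21026/5.1471 = 0.04085.
Step 5 — Type: Im(Z) = 5.143 ⇒ lagging (phase φ = 87.7°).

PF = 0.04085 (lagging, φ = 87.7°)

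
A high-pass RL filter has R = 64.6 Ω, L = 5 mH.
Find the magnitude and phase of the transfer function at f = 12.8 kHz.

Step 1 — Angular frequency: ω = 2π·1.28e+04 = 8.042e+04 rad/s.
Step 2 — Transfer function: H(jω) = jωL/(R + jωL).
Step 3 — Numerator jωL = j·402.1; denominator R + jωL = 64.6 + j402.1.
Step 4 — H = 0.9748 + j0.1566.
Step 5 — Magnitude: |H| = 0.9873 (-0.1 dB); phase: φ = 9.1°.

|H| = 0.9873 (-0.1 dB), φ = 9.1°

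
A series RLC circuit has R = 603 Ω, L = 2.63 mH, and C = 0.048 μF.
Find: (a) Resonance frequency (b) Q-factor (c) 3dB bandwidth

Step 1 — Resonance: ω₀ = 1/√(LC) = 1/√(0.00263·4.8e-08) = 8.9e+04 rad/s.
Step 2 — f₀ = ω₀/(2π) = 1.417e+04 Hz.
Step 3 — Series Q: Q = ω₀L/R = 8.9e+04·0.00263/603 = 0.3882.
Step 4 — Bandwidth: Δω = ω₀/Q = 2.293e+05 rad/s; BW = Δω/(2π) = 3.649e+04 Hz.

(a) f₀ = 1.417e+04 Hz  (b) Q = 0.3882  (c) BW = 3.649e+04 Hz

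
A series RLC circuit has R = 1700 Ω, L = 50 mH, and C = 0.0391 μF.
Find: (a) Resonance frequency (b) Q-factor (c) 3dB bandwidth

Step 1 — Resonance condition Im(Z)=0 gives ω₀ = 1/√(LC).
Step 2 — ω₀ = 1/√(0.05·3.91e-08) = 2.262e+04 rad/s.
Step 3 — f₀ = ω₀/(2π) = 3600 Hz.
Step 4 — Series Q: Q = ω₀L/R = 2.262e+04·0.05/1700 = 0.6652.
Step 5 — 3dB bandwidth: Δω = ω₀/Q = 3.4e+04 rad/s; BW = Δω/(2π) = 5411 Hz.

(a) f₀ = 3600 Hz  (b) Q = 0.6652  (c) BW = 5411 Hz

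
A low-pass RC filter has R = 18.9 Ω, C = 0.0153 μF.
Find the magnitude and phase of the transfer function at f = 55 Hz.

Step 1 — Angular frequency: ω = 2π·55 = 345.6 rad/s.
Step 2 — Transfer function: H(jω) = 1/(1 + jωRC).
Step 3 — Denominator: 1 + jωRC = 1 + j·345.6·18.9·1.53e-08 = 1 + j9.993e-05.
Step 4 — H = 1 - j9.993e-05.
Step 5 — Magnitude: |H| = 1 (-0.0 dB); phase: φ = -0.0°.

|H| = 1 (-0.0 dB), φ = -0.0°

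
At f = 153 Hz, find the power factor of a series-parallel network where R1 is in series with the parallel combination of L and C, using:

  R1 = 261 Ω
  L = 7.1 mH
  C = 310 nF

Step 1 — Angular frequency: ω = 2π·f = 2π·153 = 961.3 rad/s.
Step 2 — Component impedances:
  R1: Z = R = 261 Ω
  L: Z = jωL = j·961.3·0.0071 = 0 + j6.825 Ω
  C: Z = 1/(jωC) = -j/(ω·C) = 0 - j3356 Ω
Step 3 — Parallel branch: L || C = 1/(1/L + 1/C) = 0 + j6.839 Ω.
Step 4 — Series with R1: Z_total = R1 + (L || C) = 261 + j6.839 Ω = 261.1∠1.5° Ω.
Step 5 — Power factor: PF = cos(φ) = Re(Z)/|Z| = 261/261.09 = 0.9997.
Step 6 — Type: Im(Z) = 6.839 ⇒ lagging (phase φ = 1.5°).

PF = 0.9997 (lagging, φ = 1.5°)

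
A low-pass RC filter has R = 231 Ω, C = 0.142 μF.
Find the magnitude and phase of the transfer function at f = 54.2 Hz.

Step 1 — Angular frequency: ω = 2π·54.2 = 340.5 rad/s.
Step 2 — Transfer function: H(jω) = 1/(1 + jωRC).
Step 3 — Denominator: 1 + jωRC = 1 + j·340.5·231·1.42e-07 = 1 + j0.01117.
Step 4 — H = 0.9999 - j0.01117.
Step 5 — Magnitude: |H| = 0.9999 (-0.0 dB); phase: φ = -0.6°.

|H| = 0.9999 (-0.0 dB), φ = -0.6°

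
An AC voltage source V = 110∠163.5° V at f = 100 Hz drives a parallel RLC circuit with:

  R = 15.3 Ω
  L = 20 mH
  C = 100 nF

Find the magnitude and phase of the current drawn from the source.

Step 1 — Angular frequency: ω = 2π·f = 2π·100 = 628.3 rad/s.
Step 2 — Component impedances:
  R: Z = R = 15.3 Ω
  L: Z = jωL = j·628.3·0.02 = 0 + j12.57 Ω
  C: Z = 1/(jωC) = -j/(ω·C) = 0 - j1.592e+04 Ω
Step 3 — Parallel combination: 1/Z_total = 1/R + 1/L + 1/C; Z_total = 6.169 + j7.505 Ω = 9.715∠50.6° Ω.
Step 4 — Source phasor: V = 110∠163.5° V = -105.5 + j31.24 V.
Step 5 — Ohm's law: I = V / Z_total = (-105.5 + j31.24) / (6.169 + j7.505) = -4.409 + j10.43 A.
Step 6 — Convert to polar: |I| = 11.32 A, ∠I = 112.9°.

I = 11.32∠112.9° A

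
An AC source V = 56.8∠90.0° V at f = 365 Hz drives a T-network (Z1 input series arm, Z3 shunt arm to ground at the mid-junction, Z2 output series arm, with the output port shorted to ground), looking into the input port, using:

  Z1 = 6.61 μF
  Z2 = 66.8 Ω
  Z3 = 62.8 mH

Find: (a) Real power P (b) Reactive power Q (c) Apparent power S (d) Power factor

Step 1 — Angular frequency: ω = 2π·f = 2π·365 = 2293 rad/s.
Step 2 — Component impedances:
  Z1: Z = 1/(jωC) = -j/(ω·C) = 0 - j65.97 Ω
  Z2: Z = R = 66.8 Ω
  Z3: Z = jωL = j·2293·0.0628 = 0 + j144 Ω
Step 3 — With the output port shorted to ground, the output series arm Z2 runs from the junction to ground; the shunt arm Z3 also runs from the junction to ground. They appear in parallel: Z3 || Z2 = 54.97 + j25.5 Ω.
Step 4 — Series with input arm Z1: Z_in = Z1 + (Z3 || Z2) = 54.97 - j40.47 Ω = 68.26∠-36.4° Ω.
Step 5 — Source phasor: V = 56.8∠90.0° V = 0 + j56.8 V.
Step 6 — Current: I = V / Z = -0.4933 + j0.6701 A = 0.8321∠126.4° A.
Step 7 — Complex power: S = V·I* = 38.06 - j28.02 VA.
Step 8 — Real power: P = Re(S) = 38.06 W.
Step 9 — Reactive power: Q = Im(S) = -28.02 VAR.
Step 10 — Apparent power: |S| = 47.26 VA.
Step 11 — Power factor: PF = P/|S| = 0.8053 (leading).

(a) P = 38.06 W  (b) Q = -28.02 VAR  (c) S = 47.26 VA  (d) PF = 0.8053 (leading)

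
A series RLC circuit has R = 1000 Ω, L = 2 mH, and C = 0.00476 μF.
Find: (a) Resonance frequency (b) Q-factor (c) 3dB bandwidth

Step 1 — Resonance condition Im(Z)=0 gives ω₀ = 1/√(LC).
Step 2 — ω₀ = 1/√(0.002·4.76e-09) = 3.241e+05 rad/s.
Step 3 — f₀ = ω₀/(2π) = 5.158e+04 Hz.
Step 4 — Series Q: Q = ω₀L/R = 3.241e+05·0.002/1000 = 0.6482.
Step 5 — 3dB bandwidth: Δω = ω₀/Q = 5e+05 rad/s; BW = Δω/(2π) = 7.958e+04 Hz.

(a) f₀ = 5.158e+04 Hz  (b) Q = 0.6482  (c) BW = 7.958e+04 Hz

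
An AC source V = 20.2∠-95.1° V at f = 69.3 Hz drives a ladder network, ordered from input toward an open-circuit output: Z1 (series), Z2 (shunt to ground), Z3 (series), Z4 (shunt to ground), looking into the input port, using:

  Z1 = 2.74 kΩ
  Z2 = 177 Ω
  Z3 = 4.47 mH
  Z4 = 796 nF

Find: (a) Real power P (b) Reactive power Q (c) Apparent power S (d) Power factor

Step 1 — Angular frequency: ω = 2π·f = 2π·69.3 = 435.4 rad/s.
Step 2 — Component impedances:
  Z1: Z = R = 2740 Ω
  Z2: Z = R = 177 Ω
  Z3: Z = jωL = j·435.4·0.00447 = 0 + j1.946 Ω
  Z4: Z = 1/(jωC) = -j/(ω·C) = 0 - j2885 Ω
Step 3 — Ladder network (open output): work backward from the far end, alternating series and parallel combinations. Z_in = 2916 - j10.83 Ω = 2916∠-0.2° Ω.
Step 4 — Source phasor: V = 20.2∠-95.1° V = -1.796 - j20.12 V.
Step 5 — Current: I = V / Z = -0.0005901 - j0.006901 A = 0.006926∠-94.9° A.
Step 6 — Complex power: S = V·I* = 0.1399 - j0.0005193 VA.
Step 7 — Real power: P = Re(S) = 0.1399 W.
Step 8 — Reactive power: Q = Im(S) = -0.0005193 VAR.
Step 9 — Apparent power: |S| = 0.1399 VA.
Step 10 — Power factor: PF = P/|S| = 1 (leading).

(a) P = 0.1399 W  (b) Q = -0.0005193 VAR  (c) S = 0.1399 VA  (d) PF = 1 (leading)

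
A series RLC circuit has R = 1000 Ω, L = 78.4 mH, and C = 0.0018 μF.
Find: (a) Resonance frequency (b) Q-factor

Step 1 — Resonance condition Im(Z)=0 gives ω₀ = 1/√(LC).
Step 2 — ω₀ = 1/√(0.0784·1.8e-09) = 8.418e+04 rad/s.
Step 3 — f₀ = ω₀/(2π) = 1.34e+04 Hz.
Step 4 — Series Q: Q = ω₀L/R = 8.418e+04·0.0784/1000 = 6.6.

(a) f₀ = 1.34e+04 Hz  (b) Q = 6.6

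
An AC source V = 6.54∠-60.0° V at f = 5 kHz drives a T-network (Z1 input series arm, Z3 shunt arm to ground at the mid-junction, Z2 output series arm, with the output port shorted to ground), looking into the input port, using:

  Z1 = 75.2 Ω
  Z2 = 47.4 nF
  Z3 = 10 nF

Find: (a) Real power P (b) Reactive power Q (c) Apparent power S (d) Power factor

Step 1 — Angular frequency: ω = 2π·f = 2π·5000 = 3.142e+04 rad/s.
Step 2 — Component impedances:
  Z1: Z = R = 75.2 Ω
  Z2: Z = 1/(jωC) = -j/(ω·C) = 0 - j671.5 Ω
  Z3: Z = 1/(jωC) = -j/(ω·C) = 0 - j3183 Ω
Step 3 — With the output port shorted to ground, the output series arm Z2 runs from the junction to ground; the shunt arm Z3 also runs from the junction to ground. They appear in parallel: Z3 || Z2 = 0 - j554.5 Ω.
Step 4 — Series with input arm Z1: Z_in = Z1 + (Z3 || Z2) = 75.2 - j554.5 Ω = 559.6∠-82.3° Ω.
Step 5 — Source phasor: V = 6.54∠-60.0° V = 3.27 - j5.664 V.
Step 6 — Current: I = V / Z = 0.01081 + j0.00443 A = 0.01169∠22.3° A.
Step 7 — Complex power: S = V·I* = 0.01027 - j0.07574 VA.
Step 8 — Real power: P = Re(S) = 0.01027 W.
Step 9 — Reactive power: Q = Im(S) = -0.07574 VAR.
Step 10 — Apparent power: |S| = 0.07643 VA.
Step 11 — Power factor: PF = P/|S| = 0.1344 (leading).

(a) P = 0.01027 W  (b) Q = -0.07574 VAR  (c) S = 0.07643 VA  (d) PF = 0.1344 (leading)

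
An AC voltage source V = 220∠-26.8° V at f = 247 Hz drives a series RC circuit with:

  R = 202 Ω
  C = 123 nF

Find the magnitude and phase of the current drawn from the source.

Step 1 — Angular frequency: ω = 2π·f = 2π·247 = 1552 rad/s.
Step 2 — Component impedances:
  R: Z = R = 202 Ω
  C: Z = 1/(jωC) = -j/(ω·C) = 0 - j5239 Ω
Step 3 — Series combination: Z_total = R + C = 202 - j5239 Ω = 5243∠-87.8° Ω.
Step 4 — Source phasor: V = 220∠-26.8° V = 196.4 - j99.19 V.
Step 5 — Ohm's law: I = V / Z_total = (196.4 - j99.19) / (202 - j5239) = 0.02035 + j0.0367 A.
Step 6 — Convert to polar: |I| = 0.04196 A, ∠I = 61.0°.

I = 0.04196∠61.0° A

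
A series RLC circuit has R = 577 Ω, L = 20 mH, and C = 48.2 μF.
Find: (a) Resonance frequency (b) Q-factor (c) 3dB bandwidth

Step 1 — Resonance condition Im(Z)=0 gives ω₀ = 1/√(LC).
Step 2 — ω₀ = 1/√(0.02·4.82e-05) = 1019 rad/s.
Step 3 — f₀ = ω₀/(2π) = 162.1 Hz.
Step 4 — Series Q: Q = ω₀L/R = 1019·0.02/577 = 0.0353.
Step 5 — 3dB bandwidth: Δω = ω₀/Q = 2.885e+04 rad/s; BW = Δω/(2π) = 4592 Hz.

(a) f₀ = 162.1 Hz  (b) Q = 0.0353  (c) BW = 4592 Hz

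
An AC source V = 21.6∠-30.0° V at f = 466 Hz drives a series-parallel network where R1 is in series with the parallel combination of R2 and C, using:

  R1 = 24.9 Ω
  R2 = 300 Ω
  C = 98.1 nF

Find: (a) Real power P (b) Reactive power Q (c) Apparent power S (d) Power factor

Step 1 — Angular frequency: ω = 2π·f = 2π·466 = 2928 rad/s.
Step 2 — Component impedances:
  R1: Z = R = 24.9 Ω
  R2: Z = R = 300 Ω
  C: Z = 1/(jωC) = -j/(ω·C) = 0 - j3481 Ω
Step 3 — Parallel branch: R2 || C = 1/(1/R2 + 1/C) = 297.8 - j25.66 Ω.
Step 4 — Series with R1: Z_total = R1 + (R2 || C) = 322.7 - j25.66 Ω = 323.7∠-4.5° Ω.
Step 5 — Source phasor: V = 21.6∠-30.0° V = 18.71 - j10.8 V.
Step 6 — Current: I = V / Z = 0.06025 - j0.02868 A = 0.06673∠-25.5° A.
Step 7 — Complex power: S = V·I* = 1.437 - j0.1143 VA.
Step 8 — Real power: P = Re(S) = 1.437 W.
Step 9 — Reactive power: Q = Im(S) = -0.1143 VAR.
Step 10 — Apparent power: |S| = 1.441 VA.
Step 11 — Power factor: PF = P/|S| = 0.9969 (leading).

(a) P = 1.437 W  (b) Q = -0.1143 VAR  (c) S = 1.441 VA  (d) PF = 0.9969 (leading)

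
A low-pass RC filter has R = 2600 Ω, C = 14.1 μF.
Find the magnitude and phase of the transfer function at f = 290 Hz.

Step 1 — Angular frequency: ω = 2π·290 = 1822 rad/s.
Step 2 — Transfer function: H(jω) = 1/(1 + jωRC).
Step 3 — Denominator: 1 + jωRC = 1 + j·1822·2600·1.41e-05 = 1 + j66.8.
Step 4 — H = 0.0002241 - j0.01497.
Step 5 — Magnitude: |H| = 0.01497 (-36.5 dB); phase: φ = -89.1°.

|H| = 0.01497 (-36.5 dB), φ = -89.1°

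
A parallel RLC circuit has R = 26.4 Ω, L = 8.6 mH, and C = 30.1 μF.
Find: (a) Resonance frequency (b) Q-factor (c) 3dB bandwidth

Step 1 — Resonance: ω₀ = 1/√(LC) = 1/√(0.0086·3.01e-05) = 1965 rad/s.
Step 2 — f₀ = ω₀/(2π) = 312.8 Hz.
Step 3 — Parallel Q: Q = R/(ω₀L) = 26.4/(1965·0.0086) = 1.562.
Step 4 — Bandwidth: Δω = ω₀/Q = 1258 rad/s; BW = Δω/(2π) = 200.3 Hz.

(a) f₀ = 312.8 Hz  (b) Q = 1.562  (c) BW = 200.3 Hz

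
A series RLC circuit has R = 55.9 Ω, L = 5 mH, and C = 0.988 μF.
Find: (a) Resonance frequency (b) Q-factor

Step 1 — Resonance condition Im(Z)=0 gives ω₀ = 1/√(LC).
Step 2 — ω₀ = 1/√(0.005·9.88e-07) = 1.423e+04 rad/s.
Step 3 — f₀ = ω₀/(2π) = 2264 Hz.
Step 4 — Series Q: Q = ω₀L/R = 1.423e+04·0.005/55.9 = 1.273.

(a) f₀ = 2264 Hz  (b) Q = 1.273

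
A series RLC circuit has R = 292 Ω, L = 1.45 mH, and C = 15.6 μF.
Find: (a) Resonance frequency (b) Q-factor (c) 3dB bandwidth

Step 1 — Resonance condition Im(Z)=0 gives ω₀ = 1/√(LC).
Step 2 — ω₀ = 1/√(0.00145·1.56e-05) = 6649 rad/s.
Step 3 — f₀ = ω₀/(2π) = 1058 Hz.
Step 4 — Series Q: Q = ω₀L/R = 6649·0.00145/292 = 0.03302.
Step 5 — 3dB bandwidth: Δω = ω₀/Q = 2.014e+05 rad/s; BW = Δω/(2π) = 3.205e+04 Hz.

(a) f₀ = 1058 Hz  (b) Q = 0.03302  (c) BW = 3.205e+04 Hz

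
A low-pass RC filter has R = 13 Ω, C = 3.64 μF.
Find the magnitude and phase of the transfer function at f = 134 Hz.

Step 1 — Angular frequency: ω = 2π·134 = 841.9 rad/s.
Step 2 — Transfer function: H(jω) = 1/(1 + jωRC).
Step 3 — Denominator: 1 + jωRC = 1 + j·841.9·13·3.64e-06 = 1 + j0.03984.
Step 4 — H = 0.9984 - j0.03978.
Step 5 — Magnitude: |H| = 0.9992 (-0.0 dB); phase: φ = -2.3°.

|H| = 0.9992 (-0.0 dB), φ = -2.3°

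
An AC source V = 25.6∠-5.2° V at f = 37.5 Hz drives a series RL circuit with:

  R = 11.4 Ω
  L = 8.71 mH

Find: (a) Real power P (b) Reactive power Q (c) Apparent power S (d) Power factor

Step 1 — Angular frequency: ω = 2π·f = 2π·37.5 = 235.6 rad/s.
Step 2 — Component impedances:
  R: Z = R = 11.4 Ω
  L: Z = jωL = j·235.6·0.00871 = 0 + j2.052 Ω
Step 3 — Series combination: Z_total = R + L = 11.4 + j2.052 Ω = 11.58∠10.2° Ω.
Step 4 — Source phasor: V = 25.6∠-5.2° V = 25.49 - j2.32 V.
Step 5 — Current: I = V / Z = 2.131 - j0.5871 A = 2.21∠-15.4° A.
Step 6 — Complex power: S = V·I* = 55.68 + j10.02 VA.
Step 7 — Real power: P = Re(S) = 55.68 W.
Step 8 — Reactive power: Q = Im(S) = 10.02 VAR.
Step 9 — Apparent power: |S| = 56.58 VA.
Step 10 — Power factor: PF = P/|S| = 0.9842 (lagging).

(a) P = 55.68 W  (b) Q = 10.02 VAR  (c) S = 56.58 VA  (d) PF = 0.9842 (lagging)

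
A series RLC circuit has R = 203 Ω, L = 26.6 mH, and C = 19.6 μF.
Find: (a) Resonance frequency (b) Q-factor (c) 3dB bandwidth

Step 1 — Resonance: ω₀ = 1/√(LC) = 1/√(0.0266·1.96e-05) = 1385 rad/s.
Step 2 — f₀ = ω₀/(2π) = 220.4 Hz.
Step 3 — Series Q: Q = ω₀L/R = 1385·0.0266/203 = 0.1815.
Step 4 — Bandwidth: Δω = ω₀/Q = 7632 rad/s; BW = Δω/(2π) = 1215 Hz.

(a) f₀ = 220.4 Hz  (b) Q = 0.1815  (c) BW = 1215 Hz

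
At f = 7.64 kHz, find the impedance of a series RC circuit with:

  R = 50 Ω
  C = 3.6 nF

Step 1 — Angular frequency: ω = 2π·f = 2π·7640 = 4.8e+04 rad/s.
Step 2 — Component impedances:
  R: Z = R = 50 Ω
  C: Z = 1/(jωC) = -j/(ω·C) = 0 - j5787 Ω
Step 3 — Series combination: Z_total = R + C = 50 - j5787 Ω = 5787∠-89.5° Ω.

Z = 50 - j5787 Ω = 5787∠-89.5° Ω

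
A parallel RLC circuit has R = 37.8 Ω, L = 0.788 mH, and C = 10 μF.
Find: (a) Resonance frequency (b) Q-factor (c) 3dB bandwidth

Step 1 — Resonance: ω₀ = 1/√(LC) = 1/√(0.000788·1e-05) = 1.127e+04 rad/s.
Step 2 — f₀ = ω₀/(2π) = 1793 Hz.
Step 3 — Parallel Q: Q = R/(ω₀L) = 37.8/(1.127e+04·0.000788) = 4.258.
Step 4 — Bandwidth: Δω = ω₀/Q = 2646 rad/s; BW = Δω/(2π) = 421 Hz.

(a) f₀ = 1793 Hz  (b) Q = 4.258  (c) BW = 421 Hz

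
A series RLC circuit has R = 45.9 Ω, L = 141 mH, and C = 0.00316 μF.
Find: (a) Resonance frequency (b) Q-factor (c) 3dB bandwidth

Step 1 — Resonance: ω₀ = 1/√(LC) = 1/√(0.141·3.16e-09) = 4.737e+04 rad/s.
Step 2 — f₀ = ω₀/(2π) = 7540 Hz.
Step 3 — Series Q: Q = ω₀L/R = 4.737e+04·0.141/45.9 = 145.5.
Step 4 — Bandwidth: Δω = ω₀/Q = 325.5 rad/s; BW = Δω/(2π) = 51.81 Hz.

(a) f₀ = 7540 Hz  (b) Q = 145.5  (c) BW = 51.81 Hz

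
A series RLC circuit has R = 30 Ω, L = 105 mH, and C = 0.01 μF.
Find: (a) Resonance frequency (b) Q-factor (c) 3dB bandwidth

Step 1 — Resonance: ω₀ = 1/√(LC) = 1/√(0.105·1e-08) = 3.086e+04 rad/s.
Step 2 — f₀ = ω₀/(2π) = 4912 Hz.
Step 3 — Series Q: Q = ω₀L/R = 3.086e+04·0.105/30 = 108.
Step 4 — Bandwidth: Δω = ω₀/Q = 285.7 rad/s; BW = Δω/(2π) = 45.47 Hz.

(a) f₀ = 4912 Hz  (b) Q = 108  (c) BW = 45.47 Hz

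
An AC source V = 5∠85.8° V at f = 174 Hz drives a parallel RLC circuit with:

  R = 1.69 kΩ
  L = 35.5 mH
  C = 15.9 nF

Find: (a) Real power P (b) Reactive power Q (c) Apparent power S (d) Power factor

Step 1 — Angular frequency: ω = 2π·f = 2π·174 = 1093 rad/s.
Step 2 — Component impedances:
  R: Z = R = 1690 Ω
  L: Z = jωL = j·1093·0.0355 = 0 + j38.81 Ω
  C: Z = 1/(jωC) = -j/(ω·C) = 0 - j5.753e+04 Ω
Step 3 — Parallel combination: 1/Z_total = 1/R + 1/L + 1/C; Z_total = 0.892 + j38.82 Ω = 38.83∠88.7° Ω.
Step 4 — Source phasor: V = 5∠85.8° V = 0.3662 + j4.987 V.
Step 5 — Current: I = V / Z = 0.1286 - j0.006478 A = 0.1288∠-2.9° A.
Step 6 — Complex power: S = V·I* = 0.01479 + j0.6437 VA.
Step 7 — Real power: P = Re(S) = 0.01479 W.
Step 8 — Reactive power: Q = Im(S) = 0.6437 VAR.
Step 9 — Apparent power: |S| = 0.6439 VA.
Step 10 — Power factor: PF = P/|S| = 0.02297 (lagging).

(a) P = 0.01479 W  (b) Q = 0.6437 VAR  (c) S = 0.6439 VA  (d) PF = 0.02297 (lagging)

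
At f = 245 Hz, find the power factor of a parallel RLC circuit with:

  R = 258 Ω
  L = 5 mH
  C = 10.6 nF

Step 1 — Angular frequency: ω = 2π·f = 2π·245 = 1539 rad/s.
Step 2 — Component impedances:
  R: Z = R = 258 Ω
  L: Z = jωL = j·1539·0.005 = 0 + j7.697 Ω
  C: Z = 1/(jωC) = -j/(ω·C) = 0 - j6.128e+04 Ω
Step 3 — Parallel combination: 1/Z_total = 1/R + 1/L + 1/C; Z_total = 0.2295 + j7.691 Ω = 7.694∠88.3° Ω.
Step 4 — Power factor: PF = cos(φ) = Re(Z)/|Z| = 0.22947/7.6944 = 0.02982.
Step 5 — Type: Im(Z) = 7.691 ⇒ lagging (phase φ = 88.3°).

PF = 0.02982 (lagging, φ = 88.3°)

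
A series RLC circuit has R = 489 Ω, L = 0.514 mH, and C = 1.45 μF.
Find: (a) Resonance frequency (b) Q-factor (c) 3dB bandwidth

Step 1 — Resonance condition Im(Z)=0 gives ω₀ = 1/√(LC).
Step 2 — ω₀ = 1/√(0.000514·1.45e-06) = 3.663e+04 rad/s.
Step 3 — f₀ = ω₀/(2π) = 5830 Hz.
Step 4 — Series Q: Q = ω₀L/R = 3.663e+04·0.000514/489 = 0.0385.
Step 5 — 3dB bandwidth: Δω = ω₀/Q = 9.514e+05 rad/s; BW = Δω/(2π) = 1.514e+05 Hz.

(a) f₀ = 5830 Hz  (b) Q = 0.0385  (c) BW = 1.514e+05 Hz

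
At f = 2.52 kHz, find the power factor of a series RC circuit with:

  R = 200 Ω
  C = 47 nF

Step 1 — Angular frequency: ω = 2π·f = 2π·2520 = 1.583e+04 rad/s.
Step 2 — Component impedances:
  R: Z = R = 200 Ω
  C: Z = 1/(jωC) = -j/(ω·C) = 0 - j1344 Ω
Step 3 — Series combination: Z_total = R + C = 200 - j1344 Ω = 1359∠-81.5° Ω.
Step 4 — Power factor: PF = cos(φ) = Re(Z)/|Z| = 200/1359 = 0.1472.
Step 5 — Type: Im(Z) = -1344 ⇒ leading (phase φ = -81.5°).

PF = 0.1472 (leading, φ = -81.5°)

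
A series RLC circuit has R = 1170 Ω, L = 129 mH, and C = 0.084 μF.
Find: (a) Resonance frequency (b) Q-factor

Step 1 — Resonance condition Im(Z)=0 gives ω₀ = 1/√(LC).
Step 2 — ω₀ = 1/√(0.129·8.4e-08) = 9607 rad/s.
Step 3 — f₀ = ω₀/(2π) = 1529 Hz.
Step 4 — Series Q: Q = ω₀L/R = 9607·0.129/1170 = 1.059.

(a) f₀ = 1529 Hz  (b) Q = 1.059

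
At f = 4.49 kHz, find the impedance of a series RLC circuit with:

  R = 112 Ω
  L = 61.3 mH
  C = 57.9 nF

Step 1 — Angular frequency: ω = 2π·f = 2π·4490 = 2.821e+04 rad/s.
Step 2 — Component impedances:
  R: Z = R = 112 Ω
  L: Z = jωL = j·2.821e+04·0.0613 = 0 + j1729 Ω
  C: Z = 1/(jωC) = -j/(ω·C) = 0 - j612.2 Ω
Step 3 — Series combination: Z_total = R + L + C = 112 + j1117 Ω = 1123∠84.3° Ω.

Z = 112 + j1117 Ω = 1123∠84.3° Ω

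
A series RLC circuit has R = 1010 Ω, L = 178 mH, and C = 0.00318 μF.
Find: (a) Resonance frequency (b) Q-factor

Step 1 — Resonance condition Im(Z)=0 gives ω₀ = 1/√(LC).
Step 2 — ω₀ = 1/√(0.178·3.18e-09) = 4.203e+04 rad/s.
Step 3 — f₀ = ω₀/(2π) = 6690 Hz.
Step 4 — Series Q: Q = ω₀L/R = 4.203e+04·0.178/1010 = 7.408.

(a) f₀ = 6690 Hz  (b) Q = 7.408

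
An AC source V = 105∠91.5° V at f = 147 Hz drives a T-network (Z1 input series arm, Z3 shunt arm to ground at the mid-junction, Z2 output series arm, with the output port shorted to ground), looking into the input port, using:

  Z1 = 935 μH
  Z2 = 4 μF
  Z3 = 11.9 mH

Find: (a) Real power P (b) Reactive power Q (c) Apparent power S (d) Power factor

Step 1 — Angular frequency: ω = 2π·f = 2π·147 = 923.6 rad/s.
Step 2 — Component impedances:
  Z1: Z = jωL = j·923.6·0.000935 = 0 + j0.8636 Ω
  Z2: Z = 1/(jωC) = -j/(ω·C) = 0 - j270.7 Ω
  Z3: Z = jωL = j·923.6·0.0119 = 0 + j10.99 Ω
Step 3 — With the output port shorted to ground, the output series arm Z2 runs from the junction to ground; the shunt arm Z3 also runs from the junction to ground. They appear in parallel: Z3 || Z2 = 0 + j11.46 Ω.
Step 4 — Series with input arm Z1: Z_in = Z1 + (Z3 || Z2) = 0 + j12.32 Ω = 12.32∠90.0° Ω.
Step 5 — Source phasor: V = 105∠91.5° V = -2.749 + j105 V.
Step 6 — Current: I = V / Z = 8.52 + j0.2231 A = 8.523∠1.5° A.
Step 7 — Complex power: S = V·I* = 0 + j894.9 VA.
Step 8 — Real power: P = Re(S) = 0 W.
Step 9 — Reactive power: Q = Im(S) = 894.9 VAR.
Step 10 — Apparent power: |S| = 894.9 VA.
Step 11 — Power factor: PF = P/|S| = 0 (lagging).

(a) P = 0 W  (b) Q = 894.9 VAR  (c) S = 894.9 VA  (d) PF = 0 (lagging)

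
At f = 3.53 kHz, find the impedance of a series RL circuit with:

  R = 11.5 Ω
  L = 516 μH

Step 1 — Angular frequency: ω = 2π·f = 2π·3530 = 2.218e+04 rad/s.
Step 2 — Component impedances:
  R: Z = R = 11.5 Ω
  L: Z = jωL = j·2.218e+04·0.000516 = 0 + j11.44 Ω
Step 3 — Series combination: Z_total = R + L = 11.5 + j11.44 Ω = 16.22∠44.9° Ω.

Z = 11.5 + j11.44 Ω = 16.22∠44.9° Ω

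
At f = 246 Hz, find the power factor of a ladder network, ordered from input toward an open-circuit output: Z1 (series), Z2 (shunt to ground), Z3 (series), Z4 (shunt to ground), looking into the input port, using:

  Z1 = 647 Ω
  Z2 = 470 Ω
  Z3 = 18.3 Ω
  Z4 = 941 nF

Step 1 — Angular frequency: ω = 2π·f = 2π·246 = 1546 rad/s.
Step 2 — Component impedances:
  Z1: Z = R = 647 Ω
  Z2: Z = R = 470 Ω
  Z3: Z = R = 18.3 Ω
  Z4: Z = 1/(jωC) = -j/(ω·C) = 0 - j687.5 Ω
Step 3 — Ladder network (open output): work backward from the far end, alternating series and parallel combinations. Z_in = 965.3 - j213.6 Ω = 988.7∠-12.5° Ω.
Step 4 — Power factor: PF = cos(φ) = Re(Z)/|Z| = 965.32/988.66 = 0.9764.
Step 5 — Type: Im(Z) = -213.6 ⇒ leading (phase φ = -12.5°).

PF = 0.9764 (leading, φ = -12.5°)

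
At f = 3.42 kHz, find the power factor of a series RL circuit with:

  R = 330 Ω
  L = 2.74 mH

Step 1 — Angular frequency: ω = 2π·f = 2π·3420 = 2.149e+04 rad/s.
Step 2 — Component impedances:
  R: Z = R = 330 Ω
  L: Z = jωL = j·2.149e+04·0.00274 = 0 + j58.88 Ω
Step 3 — Series combination: Z_total = R + L = 330 + j58.88 Ω = 335.2∠10.1° Ω.
Step 4 — Power factor: PF = cos(φ) = Re(Z)/|Z| = 330/335.2 = 0.9845.
Step 5 — Type: Im(Z) = 58.88 ⇒ lagging (phase φ = 10.1°).

PF = 0.9845 (lagging, φ = 10.1°)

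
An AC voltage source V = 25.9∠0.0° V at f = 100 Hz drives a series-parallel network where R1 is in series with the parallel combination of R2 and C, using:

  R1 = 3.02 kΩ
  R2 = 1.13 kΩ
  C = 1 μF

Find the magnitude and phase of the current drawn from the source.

Step 1 — Angular frequency: ω = 2π·f = 2π·100 = 628.3 rad/s.
Step 2 — Component impedances:
  R1: Z = R = 3020 Ω
  R2: Z = R = 1130 Ω
  C: Z = 1/(jωC) = -j/(ω·C) = 0 - j1592 Ω
Step 3 — Parallel branch: R2 || C = 1/(1/R2 + 1/C) = 751.3 - j533.4 Ω.
Step 4 — Series with R1: Z_total = R1 + (R2 || C) = 3771 - j533.4 Ω = 3809∠-8.1° Ω.
Step 5 — Source phasor: V = 25.9∠0.0° V = 25.9 V.
Step 6 — Ohm's law: I = V / Z_total = (25.9) / (3771 - j533.4) = 0.006733 + j0.0009523 A.
Step 7 — Convert to polar: |I| = 0.0068 A, ∠I = 8.1°.

I = 0.0068∠8.1° A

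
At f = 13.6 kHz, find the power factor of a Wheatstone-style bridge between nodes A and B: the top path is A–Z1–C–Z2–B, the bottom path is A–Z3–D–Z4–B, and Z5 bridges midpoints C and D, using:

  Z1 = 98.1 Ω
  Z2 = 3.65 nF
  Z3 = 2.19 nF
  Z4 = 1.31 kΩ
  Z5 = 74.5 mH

Step 1 — Angular frequency: ω = 2π·f = 2π·1.36e+04 = 8.545e+04 rad/s.
Step 2 — Component impedances:
  Z1: Z = R = 98.1 Ω
  Z2: Z = 1/(jωC) = -j/(ω·C) = 0 - j3206 Ω
  Z3: Z = 1/(jωC) = -j/(ω·C) = 0 - j5344 Ω
  Z4: Z = R = 1310 Ω
  Z5: Z = jωL = j·8.545e+04·0.0745 = 0 + j6366 Ω
Step 3 — Bridge requires nodal analysis (the Z5 bridge couples midpoints C and D, so the two paths cannot be reduced to a simple series/parallel combination). Setting node B to ground and injecting 1 A at node A, the 3-node admittance system at A, C, D solves to V_A = Z_AB = 30.18 - j2923 Ω = 2923∠-89.4° Ω.
Step 4 — Power factor: PF = cos(φ) = Re(Z)/|Z| = 30.178/2923.3 = 0.01032.
Step 5 — Type: Im(Z) = -2923 ⇒ leading (phase φ = -89.4°).

PF = 0.01032 (leading, φ = -89.4°)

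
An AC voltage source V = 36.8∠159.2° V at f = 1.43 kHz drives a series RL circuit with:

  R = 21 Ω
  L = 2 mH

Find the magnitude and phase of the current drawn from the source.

Step 1 — Angular frequency: ω = 2π·f = 2π·1430 = 8985 rad/s.
Step 2 — Component impedances:
  R: Z = R = 21 Ω
  L: Z = jωL = j·8985·0.002 = 0 + j17.97 Ω
Step 3 — Series combination: Z_total = R + L = 21 + j17.97 Ω = 27.64∠40.6° Ω.
Step 4 — Source phasor: V = 36.8∠159.2° V = -34.4 + j13.07 V.
Step 5 — Ohm's law: I = V / Z_total = (-34.4 + j13.07) / (21 + j17.97) = -0.6383 + j1.168 A.
Step 6 — Convert to polar: |I| = 1.331 A, ∠I = 118.6°.

I = 1.331∠118.6° A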